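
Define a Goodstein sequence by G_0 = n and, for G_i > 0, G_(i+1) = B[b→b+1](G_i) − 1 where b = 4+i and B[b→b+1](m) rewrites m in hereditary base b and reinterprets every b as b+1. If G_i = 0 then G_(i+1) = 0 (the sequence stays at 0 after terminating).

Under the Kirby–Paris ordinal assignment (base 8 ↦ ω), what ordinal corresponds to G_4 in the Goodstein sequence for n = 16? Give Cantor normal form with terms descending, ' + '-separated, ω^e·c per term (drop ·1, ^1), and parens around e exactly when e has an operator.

i=0: 16 = 4^2 (b=4); 4→5: 5^2 = 25; 25−1 = 24
i=1: 24 = 4·5 + 4 (b=5); 5→6: 4·6 + 4 = 28; 28−1 = 27
i=2: 27 = 4·6 + 3 (b=6); 6→7: 4·7 + 3 = 31; 31−1 = 30
i=3: 30 = 4·7 + 2 (b=7); 7→8: 4·8 + 2 = 34; 34−1 = 33
i=4: 33 = 4·8 + 1 (b=8); 8→9: 4·9 + 1 = 37; 37−1 = 36

ω·4 + 1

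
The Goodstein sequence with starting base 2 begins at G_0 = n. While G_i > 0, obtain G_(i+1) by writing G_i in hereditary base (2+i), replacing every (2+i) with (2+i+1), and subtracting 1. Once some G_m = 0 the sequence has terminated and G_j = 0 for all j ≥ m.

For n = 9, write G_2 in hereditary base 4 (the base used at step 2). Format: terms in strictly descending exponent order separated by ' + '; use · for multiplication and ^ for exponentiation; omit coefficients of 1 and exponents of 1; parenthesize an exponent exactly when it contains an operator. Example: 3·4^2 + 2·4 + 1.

[0] 9 ≡ 2^(2 + 1) + 1 (base 2). Lift 3: 82. −1: 81.
[1] 81 ≡ 3^(3 + 1) (base 3). Lift 4: 1024. −1: 1023.
[2] 1023 ≡ 3·4^4 + 3·4^3 + 3·4^2 + 3·4 + 3 (base 4). Lift 5: 9843. −1: 9842.

3·4^4 + 3·4^3 + 3·4^2 + 3·4 + 3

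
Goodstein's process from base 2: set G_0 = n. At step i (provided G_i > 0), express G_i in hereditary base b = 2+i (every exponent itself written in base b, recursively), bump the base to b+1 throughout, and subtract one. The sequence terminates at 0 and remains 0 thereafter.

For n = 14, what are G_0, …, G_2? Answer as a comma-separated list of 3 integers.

14, 110, 1281

G_0 = 14. HB_2(14) = 2^(2 + 1) + 2^2 + 2. Bump = 111. G_1 = 110.
G_1 = 110. HB_3(110) = 3^(3 + 1) + 3^3 + 2. Bump = 1282. G_2 = 1281.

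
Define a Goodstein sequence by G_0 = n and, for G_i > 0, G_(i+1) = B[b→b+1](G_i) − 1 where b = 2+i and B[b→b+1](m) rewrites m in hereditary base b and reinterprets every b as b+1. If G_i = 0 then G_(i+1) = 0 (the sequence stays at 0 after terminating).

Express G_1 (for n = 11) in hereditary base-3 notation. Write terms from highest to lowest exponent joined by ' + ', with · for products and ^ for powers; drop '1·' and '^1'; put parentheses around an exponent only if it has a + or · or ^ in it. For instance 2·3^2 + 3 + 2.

[0] 11 ≡ 2^(2 + 1) + 2 + 1 (base 2). Lift 3: 85. −1: 84.
[1] 84 ≡ 3^(3 + 1) + 3 (base 3). Lift 4: 1028. −1: 1027.

3^(3 + 1) + 3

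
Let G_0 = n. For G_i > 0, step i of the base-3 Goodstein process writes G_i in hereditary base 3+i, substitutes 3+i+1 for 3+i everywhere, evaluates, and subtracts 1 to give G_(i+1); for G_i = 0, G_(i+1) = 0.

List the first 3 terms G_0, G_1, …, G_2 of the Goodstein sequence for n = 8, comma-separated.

G_0=8  [base 3] 2·3 + 2  →[3↦4]→  2·4 + 2 = 10  −1 ⇒ G_1=9
G_1=9  [base 4] 2·4 + 1  →[4↦5]→  2·5 + 1 = 11  −1 ⇒ G_2=10

8, 9, 10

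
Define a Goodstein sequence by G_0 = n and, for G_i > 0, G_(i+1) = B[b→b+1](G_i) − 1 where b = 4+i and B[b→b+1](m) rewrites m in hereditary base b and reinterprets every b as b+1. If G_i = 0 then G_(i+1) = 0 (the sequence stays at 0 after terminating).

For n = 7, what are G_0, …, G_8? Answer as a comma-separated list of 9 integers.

(0) 7|_4 = 4 + 3 ↦ 5 + 3|_5 = 8 ⇒ 7
(1) 7|_5 = 5 + 2 ↦ 6 + 2|_6 = 8 ⇒ 7
(2) 7|_6 = 6 + 1 ↦ 7 + 1|_7 = 8 ⇒ 7
(3) 7|_7 = 7 ↦ 8|_8 = 8 ⇒ 7
(4) 7|_8 = 7 ↦ 7|_9 = 7 ⇒ 6
(5) 6|_9 = 6 ↦ 6|_10 = 6 ⇒ 5
(6) 5|_10 = 5 ↦ 5|_11 = 5 ⇒ 4
(7) 4|_11 = 4 ↦ 4|_12 = 4 ⇒ 3

7, 7, 7, 7, 7, 6, 5, 4, 3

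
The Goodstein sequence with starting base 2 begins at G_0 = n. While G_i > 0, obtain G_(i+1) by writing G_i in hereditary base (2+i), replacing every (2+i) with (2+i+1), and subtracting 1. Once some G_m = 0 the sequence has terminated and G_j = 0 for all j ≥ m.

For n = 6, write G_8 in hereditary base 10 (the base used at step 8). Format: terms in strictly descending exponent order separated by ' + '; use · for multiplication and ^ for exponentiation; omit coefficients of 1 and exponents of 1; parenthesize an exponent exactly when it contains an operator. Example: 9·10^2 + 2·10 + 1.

5·10^5 + 5·10^4 + 5·10^3 + 5·10^2 + 5·10 + 1

G_0 = 6. HB_2(6) = 2^2 + 2. Bump = 30. G_1 = 29.
G_1 = 29. HB_3(29) = 3^3 + 2. Bump = 258. G_2 = 257.
G_2 = 257. HB_4(257) = 4^4 + 1. Bump = 3126. G_3 = 3125.
G_3 = 3125. HB_5(3125) = 5^5. Bump = 46656. G_4 = 46655.
G_4 = 46655. HB_6(46655) = 5·6^5 + 5·6^4 + 5·6^3 + 5·6^2 + 5·6 + 5. Bump = 98040. G_5 = 98039.
G_5 = 98039. HB_7(98039) = 5·7^5 + 5·7^4 + 5·7^3 + 5·7^2 + 5·7 + 4. Bump = 187244. G_6 = 187243.
G_6 = 187243. HB_8(187243) = 5·8^5 + 5·8^4 + 5·8^3 + 5·8^2 + 5·8 + 3. Bump = 332148. G_7 = 332147.
G_7 = 332147. HB_9(332147) = 5·9^5 + 5·9^4 + 5·9^3 + 5·9^2 + 5·9 + 2. Bump = 555552. G_8 = 555551.
G_8 = 555551. HB_10(555551) = 5·10^5 + 5·10^4 + 5·10^3 + 5·10^2 + 5·10 + 1. Bump = 885776. G_9 = 885775.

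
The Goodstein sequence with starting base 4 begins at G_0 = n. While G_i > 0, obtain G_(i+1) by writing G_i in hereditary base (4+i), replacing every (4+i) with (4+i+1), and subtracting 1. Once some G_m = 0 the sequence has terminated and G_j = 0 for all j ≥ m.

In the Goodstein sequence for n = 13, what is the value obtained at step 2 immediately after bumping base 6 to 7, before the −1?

[0] 13 ≡ 3·4 + 1 (base 4). Lift 5: 16. −1: 15.
[1] 15 ≡ 3·5 (base 5). Lift 6: 18. −1: 17.
[2] 17 ≡ 2·6 + 5 (base 6). Lift 7: 19. −1: 18.

19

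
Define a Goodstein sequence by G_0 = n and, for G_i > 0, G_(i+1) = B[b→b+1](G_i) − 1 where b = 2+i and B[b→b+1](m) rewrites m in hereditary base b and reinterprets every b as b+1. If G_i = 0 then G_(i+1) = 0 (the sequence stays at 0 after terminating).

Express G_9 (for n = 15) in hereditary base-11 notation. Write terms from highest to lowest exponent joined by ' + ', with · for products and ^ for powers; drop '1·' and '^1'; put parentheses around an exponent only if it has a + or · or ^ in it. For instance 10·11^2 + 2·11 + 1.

(0) 15|_2 = 2^(2 + 1) + 2^2 + 2 + 1 ↦ 3^(3 + 1) + 3^3 + 3 + 1|_3 = 112 ⇒ 111
(1) 111|_3 = 3^(3 + 1) + 3^3 + 3 ↦ 4^(4 + 1) + 4^4 + 4|_4 = 1284 ⇒ 1283
(2) 1283|_4 = 4^(4 + 1) + 4^4 + 3 ↦ 5^(5 + 1) + 5^5 + 3|_5 = 18753 ⇒ 18752
(3) 18752|_5 = 5^(5 + 1) + 5^5 + 2 ↦ 6^(6 + 1) + 6^6 + 2|_6 = 326594 ⇒ 326593
(4) 326593|_6 = 6^(6 + 1) + 6^6 + 1 ↦ 7^(7 + 1) + 7^7 + 1|_7 = 6588345 ⇒ 6588344
(5) 6588344|_7 = 7^(7 + 1) + 7^7 ↦ 8^(8 + 1) + 8^8|_8 = 150994944 ⇒ 150994943
(6) 150994943|_8 = 8^(8 + 1) + 7·8^7 + 7·8^6 + 7·8^5 + 7·8^4 + 7·8^3 + 7·8^2 + 7·8 + 7 ↦ 9^(9 + 1) + 7·9^7 + 7·9^6 + 7·9^5 + 7·9^4 + 7·9^3 + 7·9^2 + 7·9 + 7|_9 = 3524450281 ⇒ 3524450280
(7) 3524450280|_9 = 9^(9 + 1) + 7·9^7 + 7·9^6 + 7·9^5 + 7·9^4 + 7·9^3 + 7·9^2 + 7·9 + 6 ↦ 10^(10 + 1) + 7·10^7 + 7·10^6 + 7·10^5 + 7·10^4 + 7·10^3 + 7·10^2 + 7·10 + 6|_10 = 100077777776 ⇒ 100077777775
(8) 100077777775|_10 = 10^(10 + 1) + 7·10^7 + 7·10^6 + 7·10^5 + 7·10^4 + 7·10^3 + 7·10^2 + 7·10 + 5 ↦ 11^(11 + 1) + 7·11^7 + 7·11^6 + 7·11^5 + 7·11^4 + 7·11^3 + 7·11^2 + 7·11 + 5|_11 = 3138578427935 ⇒ 3138578427934

11^(11 + 1) + 7·11^7 + 7·11^6 + 7·11^5 + 7·11^4 + 7·11^3 + 7·11^2 + 7·11 + 4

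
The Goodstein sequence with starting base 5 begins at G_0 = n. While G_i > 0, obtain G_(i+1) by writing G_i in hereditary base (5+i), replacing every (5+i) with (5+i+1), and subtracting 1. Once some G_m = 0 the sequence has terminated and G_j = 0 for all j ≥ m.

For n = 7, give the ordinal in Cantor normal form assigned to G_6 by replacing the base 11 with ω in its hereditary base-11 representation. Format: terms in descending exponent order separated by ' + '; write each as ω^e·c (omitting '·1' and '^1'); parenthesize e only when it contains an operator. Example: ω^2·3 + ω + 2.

(0) 7|_5 = 5 + 2 ↦ 6 + 2|_6 = 8 ⇒ 7
(1) 7|_6 = 6 + 1 ↦ 7 + 1|_7 = 8 ⇒ 7
(2) 7|_7 = 7 ↦ 8|_8 = 8 ⇒ 7
(3) 7|_8 = 7 ↦ 7|_9 = 7 ⇒ 6
(4) 6|_9 = 6 ↦ 6|_10 = 6 ⇒ 5
(5) 5|_10 = 5 ↦ 5|_11 = 5 ⇒ 4

4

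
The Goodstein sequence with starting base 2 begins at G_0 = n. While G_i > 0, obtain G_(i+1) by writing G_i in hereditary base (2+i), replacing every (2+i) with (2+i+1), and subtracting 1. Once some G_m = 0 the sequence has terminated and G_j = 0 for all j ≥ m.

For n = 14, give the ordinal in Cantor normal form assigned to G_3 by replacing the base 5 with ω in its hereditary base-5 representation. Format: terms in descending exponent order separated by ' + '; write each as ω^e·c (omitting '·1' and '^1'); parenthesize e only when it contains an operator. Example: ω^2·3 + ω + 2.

ω^(ω + 1) + ω^ω

[0] 14 ≡ 2^(2 + 1) + 2^2 + 2 (base 2). Lift 3: 111. −1: 110.
[1] 110 ≡ 3^(3 + 1) + 3^3 + 2 (base 3). Lift 4: 1282. −1: 1281.
[2] 1281 ≡ 4^(4 + 1) + 4^4 + 1 (base 4). Lift 5: 18751. −1: 18750.
[3] 18750 ≡ 5^(5 + 1) + 5^5 (base 5). Lift 6: 326592. −1: 326591.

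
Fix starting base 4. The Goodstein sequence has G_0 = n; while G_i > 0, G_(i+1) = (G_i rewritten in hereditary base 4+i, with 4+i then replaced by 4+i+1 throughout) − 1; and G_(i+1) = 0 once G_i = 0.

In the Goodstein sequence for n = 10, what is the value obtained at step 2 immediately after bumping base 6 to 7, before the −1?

base 4: 10 = 2·4 + 2; at 5: 2·5 + 2 = 12; next = 11
base 5: 11 = 2·5 + 1; at 6: 2·6 + 1 = 13; next = 12
base 6: 12 = 2·6; at 7: 2·7 = 14; next = 13

14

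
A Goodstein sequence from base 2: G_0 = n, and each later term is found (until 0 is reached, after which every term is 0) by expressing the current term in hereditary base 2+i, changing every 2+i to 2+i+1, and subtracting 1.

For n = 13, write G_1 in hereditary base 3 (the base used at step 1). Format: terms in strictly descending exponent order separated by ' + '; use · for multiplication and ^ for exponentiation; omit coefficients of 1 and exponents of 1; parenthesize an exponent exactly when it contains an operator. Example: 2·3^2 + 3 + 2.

3^(3 + 1) + 3^3

13 —HB2→ 2^(2 + 1) + 2^2 + 1 —bump→ 3^(3 + 1) + 3^3 + 1 = 109 —(−1)→ 108
108 —HB3→ 3^(3 + 1) + 3^3 —bump→ 4^(4 + 1) + 4^4 = 1280 —(−1)→ 1279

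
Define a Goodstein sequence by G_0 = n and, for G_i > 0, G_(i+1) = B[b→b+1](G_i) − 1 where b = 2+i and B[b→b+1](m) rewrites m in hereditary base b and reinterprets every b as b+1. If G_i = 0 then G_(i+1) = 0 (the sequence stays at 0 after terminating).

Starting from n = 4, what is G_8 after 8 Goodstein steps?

211

step 0: 4 = 2^2; sub 3 for 2: 3^3; = 27; G_1 = 27−1 = 26
step 1: 26 = 2·3^2 + 2·3 + 2; sub 4 for 3: 2·4^2 + 2·4 + 2; = 42; G_2 = 42−1 = 41
step 2: 41 = 2·4^2 + 2·4 + 1; sub 5 for 4: 2·5^2 + 2·5 + 1; = 61; G_3 = 61−1 = 60
step 3: 60 = 2·5^2 + 2·5; sub 6 for 5: 2·6^2 + 2·6; = 84; G_4 = 84−1 = 83
step 4: 83 = 2·6^2 + 6 + 5; sub 7 for 6: 2·7^2 + 7 + 5; = 110; G_5 = 110−1 = 109
step 5: 109 = 2·7^2 + 7 + 4; sub 8 for 7: 2·8^2 + 8 + 4; = 140; G_6 = 140−1 = 139
step 6: 139 = 2·8^2 + 8 + 3; sub 9 for 8: 2·9^2 + 9 + 3; = 174; G_7 = 174−1 = 173
step 7: 173 = 2·9^2 + 9 + 2; sub 10 for 9: 2·10^2 + 10 + 2; = 212; G_8 = 212−1 = 211
step 8: 211 = 2·10^2 + 10 + 1; sub 11 for 10: 2·11^2 + 11 + 1; = 254; G_9 = 254−1 = 253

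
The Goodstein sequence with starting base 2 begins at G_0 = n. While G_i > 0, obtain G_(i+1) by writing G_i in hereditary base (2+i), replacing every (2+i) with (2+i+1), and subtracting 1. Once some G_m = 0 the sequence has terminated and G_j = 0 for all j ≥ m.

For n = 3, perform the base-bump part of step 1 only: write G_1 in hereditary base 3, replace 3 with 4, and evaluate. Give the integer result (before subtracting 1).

i=0: 3 = 2 + 1 (b=2); 2→3: 3 + 1 = 4; 4−1 = 3
i=1: 3 = 3 (b=3); 3→4: 4 = 4; 4−1 = 3

4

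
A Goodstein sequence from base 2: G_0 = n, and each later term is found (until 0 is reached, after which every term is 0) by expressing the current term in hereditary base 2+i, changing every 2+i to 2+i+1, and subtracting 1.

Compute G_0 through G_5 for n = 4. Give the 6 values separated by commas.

step 0: 4 = 2^2; sub 3 for 2: 3^3; = 27; G_1 = 27−1 = 26
step 1: 26 = 2·3^2 + 2·3 + 2; sub 4 for 3: 2·4^2 + 2·4 + 2; = 42; G_2 = 42−1 = 41
step 2: 41 = 2·4^2 + 2·4 + 1; sub 5 for 4: 2·5^2 + 2·5 + 1; = 61; G_3 = 61−1 = 60
step 3: 60 = 2·5^2 + 2·5; sub 6 for 5: 2·6^2 + 2·6; = 84; G_4 = 84−1 = 83
step 4: 83 = 2·6^2 + 6 + 5; sub 7 for 6: 2·7^2 + 7 + 5; = 110; G_5 = 110−1 = 109

4, 26, 41, 60, 83, 109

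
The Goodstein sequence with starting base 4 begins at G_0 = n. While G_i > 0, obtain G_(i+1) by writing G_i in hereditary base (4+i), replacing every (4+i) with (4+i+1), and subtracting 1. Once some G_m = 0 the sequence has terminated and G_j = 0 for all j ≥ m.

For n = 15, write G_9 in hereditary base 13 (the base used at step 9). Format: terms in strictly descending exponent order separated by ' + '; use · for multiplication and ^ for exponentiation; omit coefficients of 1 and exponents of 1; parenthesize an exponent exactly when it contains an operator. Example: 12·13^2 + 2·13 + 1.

2·13 + 2

step 0: 15 = 3·4 + 3; sub 5 for 4: 3·5 + 3; = 18; G_1 = 18−1 = 17
step 1: 17 = 3·5 + 2; sub 6 for 5: 3·6 + 2; = 20; G_2 = 20−1 = 19
step 2: 19 = 3·6 + 1; sub 7 for 6: 3·7 + 1; = 22; G_3 = 22−1 = 21
step 3: 21 = 3·7; sub 8 for 7: 3·8; = 24; G_4 = 24−1 = 23
step 4: 23 = 2·8 + 7; sub 9 for 8: 2·9 + 7; = 25; G_5 = 25−1 = 24
step 5: 24 = 2·9 + 6; sub 10 for 9: 2·10 + 6; = 26; G_6 = 26−1 = 25
step 6: 25 = 2·10 + 5; sub 11 for 10: 2·11 + 5; = 27; G_7 = 27−1 = 26
step 7: 26 = 2·11 + 4; sub 12 for 11: 2·12 + 4; = 28; G_8 = 28−1 = 27
step 8: 27 = 2·12 + 3; sub 13 for 12: 2·13 + 3; = 29; G_9 = 29−1 = 28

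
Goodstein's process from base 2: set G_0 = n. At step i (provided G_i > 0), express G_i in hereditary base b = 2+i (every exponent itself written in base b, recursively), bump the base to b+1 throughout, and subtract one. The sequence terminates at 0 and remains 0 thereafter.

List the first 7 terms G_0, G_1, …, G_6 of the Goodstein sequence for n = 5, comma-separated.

5, 27, 255, 467, 775, 1197, 1751

5 —HB2→ 2^2 + 1 —bump→ 3^3 + 1 = 28 —(−1)→ 27
27 —HB3→ 3^3 —bump→ 4^4 = 256 —(−1)→ 255
255 —HB4→ 3·4^3 + 3·4^2 + 3·4 + 3 —bump→ 3·5^3 + 3·5^2 + 3·5 + 3 = 468 —(−1)→ 467
467 —HB5→ 3·5^3 + 3·5^2 + 3·5 + 2 —bump→ 3·6^3 + 3·6^2 + 3·6 + 2 = 776 —(−1)→ 775
775 —HB6→ 3·6^3 + 3·6^2 + 3·6 + 1 —bump→ 3·7^3 + 3·7^2 + 3·7 + 1 = 1198 —(−1)→ 1197
1197 —HB7→ 3·7^3 + 3·7^2 + 3·7 —bump→ 3·8^3 + 3·8^2 + 3·8 = 1752 —(−1)→ 1751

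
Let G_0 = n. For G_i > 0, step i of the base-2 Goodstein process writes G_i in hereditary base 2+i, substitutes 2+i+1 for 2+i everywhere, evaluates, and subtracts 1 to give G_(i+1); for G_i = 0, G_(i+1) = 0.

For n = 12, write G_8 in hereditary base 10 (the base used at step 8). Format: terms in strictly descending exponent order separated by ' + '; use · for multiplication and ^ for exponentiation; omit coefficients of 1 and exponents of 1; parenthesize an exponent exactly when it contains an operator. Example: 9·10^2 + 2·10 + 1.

10^(10 + 1) + 2·10^2 + 10 + 1

G_0 = 12. HB_2(12) = 2^(2 + 1) + 2^2. Bump = 108. G_1 = 107.
G_1 = 107. HB_3(107) = 3^(3 + 1) + 2·3^2 + 2·3 + 2. Bump = 1066. G_2 = 1065.
G_2 = 1065. HB_4(1065) = 4^(4 + 1) + 2·4^2 + 2·4 + 1. Bump = 15686. G_3 = 15685.
G_3 = 15685. HB_5(15685) = 5^(5 + 1) + 2·5^2 + 2·5. Bump = 280020. G_4 = 280019.
G_4 = 280019. HB_6(280019) = 6^(6 + 1) + 2·6^2 + 6 + 5. Bump = 5764911. G_5 = 5764910.
G_5 = 5764910. HB_7(5764910) = 7^(7 + 1) + 2·7^2 + 7 + 4. Bump = 134217868. G_6 = 134217867.
G_6 = 134217867. HB_8(134217867) = 8^(8 + 1) + 2·8^2 + 8 + 3. Bump = 3486784575. G_7 = 3486784574.
G_7 = 3486784574. HB_9(3486784574) = 9^(9 + 1) + 2·9^2 + 9 + 2. Bump = 100000000212. G_8 = 100000000211.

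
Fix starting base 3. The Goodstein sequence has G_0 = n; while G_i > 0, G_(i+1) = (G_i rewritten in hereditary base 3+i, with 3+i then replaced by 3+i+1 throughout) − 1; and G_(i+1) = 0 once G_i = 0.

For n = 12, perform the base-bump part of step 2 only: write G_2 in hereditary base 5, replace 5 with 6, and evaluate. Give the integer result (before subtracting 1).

38

i=0: 12 = 3^2 + 3 (b=3); 3→4: 4^2 + 4 = 20; 20−1 = 19
i=1: 19 = 4^2 + 3 (b=4); 4→5: 5^2 + 3 = 28; 28−1 = 27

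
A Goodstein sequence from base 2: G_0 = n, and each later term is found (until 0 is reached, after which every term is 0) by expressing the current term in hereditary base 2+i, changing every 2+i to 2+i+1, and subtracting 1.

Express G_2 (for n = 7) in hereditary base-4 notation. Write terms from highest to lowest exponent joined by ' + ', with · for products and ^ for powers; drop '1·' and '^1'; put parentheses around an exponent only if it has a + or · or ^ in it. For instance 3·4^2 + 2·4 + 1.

4^4 + 3

[0] 7 ≡ 2^2 + 2 + 1 (base 2). Lift 3: 31. −1: 30.
[1] 30 ≡ 3^3 + 3 (base 3). Lift 4: 260. −1: 259.
[2] 259 ≡ 4^4 + 3 (base 4). Lift 5: 3128. −1: 3127.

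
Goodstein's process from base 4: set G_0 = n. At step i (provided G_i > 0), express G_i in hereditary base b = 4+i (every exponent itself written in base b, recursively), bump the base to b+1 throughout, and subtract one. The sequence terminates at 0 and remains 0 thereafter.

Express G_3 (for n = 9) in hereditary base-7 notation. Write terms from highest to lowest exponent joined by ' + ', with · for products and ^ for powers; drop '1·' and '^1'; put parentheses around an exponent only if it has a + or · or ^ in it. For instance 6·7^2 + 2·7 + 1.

step 0: 9 = 2·4 + 1; sub 5 for 4: 2·5 + 1; = 11; G_1 = 11−1 = 10
step 1: 10 = 2·5; sub 6 for 5: 2·6; = 12; G_2 = 12−1 = 11
step 2: 11 = 6 + 5; sub 7 for 6: 7 + 5; = 12; G_3 = 12−1 = 11
step 3: 11 = 7 + 4; sub 8 for 7: 8 + 4; = 12; G_4 = 12−1 = 11

7 + 4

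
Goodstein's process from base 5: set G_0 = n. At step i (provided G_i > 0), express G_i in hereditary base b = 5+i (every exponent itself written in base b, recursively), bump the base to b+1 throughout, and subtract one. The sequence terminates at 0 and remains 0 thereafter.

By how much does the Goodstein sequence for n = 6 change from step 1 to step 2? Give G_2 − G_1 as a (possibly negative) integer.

i=0: 6 = 5 + 1 (b=5); 5→6: 6 + 1 = 7; 7−1 = 6
i=1: 6 = 6 (b=6); 6→7: 7 = 7; 7−1 = 6

0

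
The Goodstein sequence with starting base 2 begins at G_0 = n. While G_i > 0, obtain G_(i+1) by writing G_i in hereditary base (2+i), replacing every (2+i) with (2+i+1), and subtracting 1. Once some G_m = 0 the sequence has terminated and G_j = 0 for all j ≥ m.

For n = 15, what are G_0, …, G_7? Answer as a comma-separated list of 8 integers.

15, 111, 1283, 18752, 326593, 6588344, 150994943, 3524450280

i=0: 15 = 2^(2 + 1) + 2^2 + 2 + 1 (b=2); 2→3: 3^(3 + 1) + 3^3 + 3 + 1 = 112; 112−1 = 111
i=1: 111 = 3^(3 + 1) + 3^3 + 3 (b=3); 3→4: 4^(4 + 1) + 4^4 + 4 = 1284; 1284−1 = 1283
i=2: 1283 = 4^(4 + 1) + 4^4 + 3 (b=4); 4→5: 5^(5 + 1) + 5^5 + 3 = 18753; 18753−1 = 18752
i=3: 18752 = 5^(5 + 1) + 5^5 + 2 (b=5); 5→6: 6^(6 + 1) + 6^6 + 2 = 326594; 326594−1 = 326593
i=4: 326593 = 6^(6 + 1) + 6^6 + 1 (b=6); 6→7: 7^(7 + 1) + 7^7 + 1 = 6588345; 6588345−1 = 6588344
i=5: 6588344 = 7^(7 + 1) + 7^7 (b=7); 7→8: 8^(8 + 1) + 8^8 = 150994944; 150994944−1 = 150994943
i=6: 150994943 = 8^(8 + 1) + 7·8^7 + 7·8^6 + 7·8^5 + 7·8^4 + 7·8^3 + 7·8^2 + 7·8 + 7 (b=8); 8→9: 9^(9 + 1) + 7·9^7 + 7·9^6 + 7·9^5 + 7·9^4 + 7·9^3 + 7·9^2 + 7·9 + 7 = 3524450281; 3524450281−1 = 3524450280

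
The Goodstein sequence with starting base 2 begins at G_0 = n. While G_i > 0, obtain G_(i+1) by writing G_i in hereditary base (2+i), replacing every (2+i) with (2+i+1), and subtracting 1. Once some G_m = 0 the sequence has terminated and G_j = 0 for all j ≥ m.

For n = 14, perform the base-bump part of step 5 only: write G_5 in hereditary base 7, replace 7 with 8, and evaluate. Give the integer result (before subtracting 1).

134404972

G_0 = 14. HB_2(14) = 2^(2 + 1) + 2^2 + 2. Bump = 111. G_1 = 110.
G_1 = 110. HB_3(110) = 3^(3 + 1) + 3^3 + 2. Bump = 1282. G_2 = 1281.
G_2 = 1281. HB_4(1281) = 4^(4 + 1) + 4^4 + 1. Bump = 18751. G_3 = 18750.
G_3 = 18750. HB_5(18750) = 5^(5 + 1) + 5^5. Bump = 326592. G_4 = 326591.
G_4 = 326591. HB_6(326591) = 6^(6 + 1) + 5·6^5 + 5·6^4 + 5·6^3 + 5·6^2 + 5·6 + 5. Bump = 5862841. G_5 = 5862840.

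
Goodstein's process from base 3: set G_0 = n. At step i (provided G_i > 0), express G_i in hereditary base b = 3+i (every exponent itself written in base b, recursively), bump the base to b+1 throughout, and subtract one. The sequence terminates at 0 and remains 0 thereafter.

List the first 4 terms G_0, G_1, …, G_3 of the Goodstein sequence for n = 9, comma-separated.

9, 15, 17, 19

base 3: 9 = 3^2; at 4: 4^2 = 16; next = 15
base 4: 15 = 3·4 + 3; at 5: 3·5 + 3 = 18; next = 17
base 5: 17 = 3·5 + 2; at 6: 3·6 + 2 = 20; next = 19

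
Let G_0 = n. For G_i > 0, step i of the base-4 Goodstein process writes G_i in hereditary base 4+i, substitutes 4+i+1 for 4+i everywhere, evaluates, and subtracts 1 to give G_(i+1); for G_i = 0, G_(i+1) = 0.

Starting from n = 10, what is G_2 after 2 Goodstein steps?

12

10 —HB4→ 2·4 + 2 —bump→ 2·5 + 2 = 12 —(−1)→ 11
11 —HB5→ 2·5 + 1 —bump→ 2·6 + 1 = 13 —(−1)→ 12
12 —HB6→ 2·6 —bump→ 2·7 = 14 —(−1)→ 13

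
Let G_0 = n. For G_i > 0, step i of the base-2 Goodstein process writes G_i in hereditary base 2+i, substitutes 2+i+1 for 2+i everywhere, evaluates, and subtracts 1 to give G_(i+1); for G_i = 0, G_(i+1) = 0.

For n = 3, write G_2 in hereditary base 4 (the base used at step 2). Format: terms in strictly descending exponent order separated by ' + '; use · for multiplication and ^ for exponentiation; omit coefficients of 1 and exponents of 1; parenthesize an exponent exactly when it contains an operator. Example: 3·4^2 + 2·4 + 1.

base 2: 3 = 2 + 1; at 3: 3 + 1 = 4; next = 3
base 3: 3 = 3; at 4: 4 = 4; next = 3
base 4: 3 = 3; at 5: 3 = 3; next = 2

3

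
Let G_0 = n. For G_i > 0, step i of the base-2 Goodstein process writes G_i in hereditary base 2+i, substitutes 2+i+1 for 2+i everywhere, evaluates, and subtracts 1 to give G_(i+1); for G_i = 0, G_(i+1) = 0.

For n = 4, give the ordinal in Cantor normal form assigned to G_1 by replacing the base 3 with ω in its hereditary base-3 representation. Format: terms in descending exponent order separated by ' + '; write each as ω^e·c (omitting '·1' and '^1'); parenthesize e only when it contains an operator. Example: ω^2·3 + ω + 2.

ω^2·2 + ω·2 + 2

(0) 4|_2 = 2^2 ↦ 3^3|_3 = 27 ⇒ 26
(1) 26|_3 = 2·3^2 + 2·3 + 2 ↦ 2·4^2 + 2·4 + 2|_4 = 42 ⇒ 41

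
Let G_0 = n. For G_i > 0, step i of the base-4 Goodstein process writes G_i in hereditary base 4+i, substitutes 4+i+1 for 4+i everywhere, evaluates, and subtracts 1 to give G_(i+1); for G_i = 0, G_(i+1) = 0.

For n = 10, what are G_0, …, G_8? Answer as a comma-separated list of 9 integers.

10, 11, 12, 13, 13, 13, 13, 13, 13

i=0: 10 = 2·4 + 2 (b=4); 4→5: 2·5 + 2 = 12; 12−1 = 11
i=1: 11 = 2·5 + 1 (b=5); 5→6: 2·6 + 1 = 13; 13−1 = 12
i=2: 12 = 2·6 (b=6); 6→7: 2·7 = 14; 14−1 = 13
i=3: 13 = 7 + 6 (b=7); 7→8: 8 + 6 = 14; 14−1 = 13
i=4: 13 = 8 + 5 (b=8); 8→9: 9 + 5 = 14; 14−1 = 13
i=5: 13 = 9 + 4 (b=9); 9→10: 10 + 4 = 14; 14−1 = 13
i=6: 13 = 10 + 3 (b=10); 10→11: 11 + 3 = 14; 14−1 = 13
i=7: 13 = 11 + 2 (b=11); 11→12: 12 + 2 = 14; 14−1 = 13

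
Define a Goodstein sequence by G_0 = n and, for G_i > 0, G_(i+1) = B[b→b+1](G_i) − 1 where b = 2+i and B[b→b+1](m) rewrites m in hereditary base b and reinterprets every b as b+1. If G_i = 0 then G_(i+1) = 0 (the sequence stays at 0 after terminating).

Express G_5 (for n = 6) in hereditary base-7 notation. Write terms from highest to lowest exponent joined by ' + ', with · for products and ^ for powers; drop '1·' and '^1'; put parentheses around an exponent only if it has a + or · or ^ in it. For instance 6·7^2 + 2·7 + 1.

G_0=6  [base 2] 2^2 + 2  →[2↦3]→  3^3 + 3 = 30  −1 ⇒ G_1=29
G_1=29  [base 3] 3^3 + 2  →[3↦4]→  4^4 + 2 = 258  −1 ⇒ G_2=257
G_2=257  [base 4] 4^4 + 1  →[4↦5]→  5^5 + 1 = 3126  −1 ⇒ G_3=3125
G_3=3125  [base 5] 5^5  →[5↦6]→  6^6 = 46656  −1 ⇒ G_4=46655
G_4=46655  [base 6] 5·6^5 + 5·6^4 + 5·6^3 + 5·6^2 + 5·6 + 5  →[6↦7]→  5·7^5 + 5·7^4 + 5·7^3 + 5·7^2 + 5·7 + 5 = 98040  −1 ⇒ G_5=98039
G_5=98039  [base 7] 5·7^5 + 5·7^4 + 5·7^3 + 5·7^2 + 5·7 + 4  →[7↦8]→  5·8^5 + 5·8^4 + 5·8^3 + 5·8^2 + 5·8 + 4 = 187244  −1 ⇒ G_6=187243

5·7^5 + 5·7^4 + 5·7^3 + 5·7^2 + 5·7 + 4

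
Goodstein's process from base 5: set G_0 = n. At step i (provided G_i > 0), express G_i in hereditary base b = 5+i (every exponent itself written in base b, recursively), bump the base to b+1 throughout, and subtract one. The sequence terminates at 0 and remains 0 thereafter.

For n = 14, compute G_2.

[0] 14 ≡ 2·5 + 4 (base 5). Lift 6: 16. −1: 15.
[1] 15 ≡ 2·6 + 3 (base 6). Lift 7: 17. −1: 16.

16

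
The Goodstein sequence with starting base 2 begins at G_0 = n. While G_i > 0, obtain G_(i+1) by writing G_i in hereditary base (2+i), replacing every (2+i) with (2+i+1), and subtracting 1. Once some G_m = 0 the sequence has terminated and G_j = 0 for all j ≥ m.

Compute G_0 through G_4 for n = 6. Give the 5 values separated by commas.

[0] 6 ≡ 2^2 + 2 (base 2). Lift 3: 30. −1: 29.
[1] 29 ≡ 3^3 + 2 (base 3). Lift 4: 258. −1: 257.
[2] 257 ≡ 4^4 + 1 (base 4). Lift 5: 3126. −1: 3125.
[3] 3125 ≡ 5^5 (base 5). Lift 6: 46656. −1: 46655.

6, 29, 257, 3125, 46655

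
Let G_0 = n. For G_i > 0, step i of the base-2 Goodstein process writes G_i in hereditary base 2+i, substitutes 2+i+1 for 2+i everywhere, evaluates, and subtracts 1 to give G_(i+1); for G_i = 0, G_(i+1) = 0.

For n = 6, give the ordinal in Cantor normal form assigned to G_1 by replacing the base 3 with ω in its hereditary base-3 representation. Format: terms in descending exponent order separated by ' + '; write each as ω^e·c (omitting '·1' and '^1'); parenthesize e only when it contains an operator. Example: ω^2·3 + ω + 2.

i=0: 6 = 2^2 + 2 (b=2); 2→3: 3^3 + 3 = 30; 30−1 = 29
i=1: 29 = 3^3 + 2 (b=3); 3→4: 4^4 + 2 = 258; 258−1 = 257

ω^ω + 2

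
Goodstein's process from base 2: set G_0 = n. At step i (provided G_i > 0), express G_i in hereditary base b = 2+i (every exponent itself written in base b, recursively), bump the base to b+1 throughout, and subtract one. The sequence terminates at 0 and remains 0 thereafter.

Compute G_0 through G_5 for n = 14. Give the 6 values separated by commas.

[0] 14 ≡ 2^(2 + 1) + 2^2 + 2 (base 2). Lift 3: 111. −1: 110.
[1] 110 ≡ 3^(3 + 1) + 3^3 + 2 (base 3). Lift 4: 1282. −1: 1281.
[2] 1281 ≡ 4^(4 + 1) + 4^4 + 1 (base 4). Lift 5: 18751. −1: 18750.
[3] 18750 ≡ 5^(5 + 1) + 5^5 (base 5). Lift 6: 326592. −1: 326591.
[4] 326591 ≡ 6^(6 + 1) + 5·6^5 + 5·6^4 + 5·6^3 + 5·6^2 + 5·6 + 5 (base 6). Lift 7: 5862841. −1: 5862840.

14, 110, 1281, 18750, 326591, 5862840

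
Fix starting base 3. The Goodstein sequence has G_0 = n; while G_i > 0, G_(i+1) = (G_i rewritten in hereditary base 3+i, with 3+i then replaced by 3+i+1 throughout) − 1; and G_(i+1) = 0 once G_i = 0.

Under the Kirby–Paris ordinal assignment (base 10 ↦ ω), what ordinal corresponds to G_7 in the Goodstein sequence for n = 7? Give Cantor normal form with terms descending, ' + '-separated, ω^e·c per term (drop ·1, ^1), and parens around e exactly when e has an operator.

9

step 0: 7 = 2·3 + 1; sub 4 for 3: 2·4 + 1; = 9; G_1 = 9−1 = 8
step 1: 8 = 2·4; sub 5 for 4: 2·5; = 10; G_2 = 10−1 = 9
step 2: 9 = 5 + 4; sub 6 for 5: 6 + 4; = 10; G_3 = 10−1 = 9
step 3: 9 = 6 + 3; sub 7 for 6: 7 + 3; = 10; G_4 = 10−1 = 9
step 4: 9 = 7 + 2; sub 8 for 7: 8 + 2; = 10; G_5 = 10−1 = 9
step 5: 9 = 8 + 1; sub 9 for 8: 9 + 1; = 10; G_6 = 10−1 = 9
step 6: 9 = 9; sub 10 for 9: 10; = 10; G_7 = 10−1 = 9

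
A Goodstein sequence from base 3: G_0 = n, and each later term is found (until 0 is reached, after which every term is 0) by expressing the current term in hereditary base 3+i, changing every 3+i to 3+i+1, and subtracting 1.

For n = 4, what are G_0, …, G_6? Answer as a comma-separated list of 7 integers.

4, 4, 4, 3, 2, 1, 0

step 0: 4 = 3 + 1; sub 4 for 3: 4 + 1; = 5; G_1 = 5−1 = 4
step 1: 4 = 4; sub 5 for 4: 5; = 5; G_2 = 5−1 = 4
step 2: 4 = 4; sub 6 for 5: 4; = 4; G_3 = 4−1 = 3
step 3: 3 = 3; sub 7 for 6: 3; = 3; G_4 = 3−1 = 2
step 4: 2 = 2; sub 8 for 7: 2; = 2; G_5 = 2−1 = 1
step 5: 1 = 1; sub 9 for 8: 1; = 1; G_6 = 1−1 = 0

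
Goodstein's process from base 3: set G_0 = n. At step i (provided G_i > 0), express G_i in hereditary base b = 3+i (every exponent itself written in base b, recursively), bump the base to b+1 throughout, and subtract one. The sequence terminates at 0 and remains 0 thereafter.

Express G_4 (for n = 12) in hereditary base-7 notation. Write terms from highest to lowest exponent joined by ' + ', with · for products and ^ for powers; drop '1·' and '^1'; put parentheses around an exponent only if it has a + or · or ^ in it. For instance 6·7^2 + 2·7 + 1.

(0) 12|_3 = 3^2 + 3 ↦ 4^2 + 4|_4 = 20 ⇒ 19
(1) 19|_4 = 4^2 + 3 ↦ 5^2 + 3|_5 = 28 ⇒ 27
(2) 27|_5 = 5^2 + 2 ↦ 6^2 + 2|_6 = 38 ⇒ 37
(3) 37|_6 = 6^2 + 1 ↦ 7^2 + 1|_7 = 50 ⇒ 49

7^2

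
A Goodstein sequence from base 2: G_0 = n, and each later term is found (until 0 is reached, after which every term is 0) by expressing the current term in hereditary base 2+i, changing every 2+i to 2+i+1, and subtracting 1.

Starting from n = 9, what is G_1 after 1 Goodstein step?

G_0 = 9. HB_2(9) = 2^(2 + 1) + 1. Bump = 82. G_1 = 81.
G_1 = 81. HB_3(81) = 3^(3 + 1). Bump = 1024. G_2 = 1023.

81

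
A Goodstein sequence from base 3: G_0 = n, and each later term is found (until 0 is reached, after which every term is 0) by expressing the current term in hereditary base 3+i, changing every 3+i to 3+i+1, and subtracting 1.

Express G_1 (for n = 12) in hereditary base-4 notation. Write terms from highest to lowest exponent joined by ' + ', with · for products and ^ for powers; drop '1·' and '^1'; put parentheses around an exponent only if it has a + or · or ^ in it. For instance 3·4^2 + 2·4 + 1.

4^2 + 3

[0] 12 ≡ 3^2 + 3 (base 3). Lift 4: 20. −1: 19.
[1] 19 ≡ 4^2 + 3 (base 4). Lift 5: 28. −1: 27.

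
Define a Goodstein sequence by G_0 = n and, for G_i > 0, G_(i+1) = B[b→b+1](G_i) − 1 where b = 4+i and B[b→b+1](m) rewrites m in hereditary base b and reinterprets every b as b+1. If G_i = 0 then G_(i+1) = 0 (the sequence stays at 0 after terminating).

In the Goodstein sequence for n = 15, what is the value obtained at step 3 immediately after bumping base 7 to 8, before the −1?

G_0 = 15. HB_4(15) = 3·4 + 3. Bump = 18. G_1 = 17.
G_1 = 17. HB_5(17) = 3·5 + 2. Bump = 20. G_2 = 19.
G_2 = 19. HB_6(19) = 3·6 + 1. Bump = 22. G_3 = 21.
G_3 = 21. HB_7(21) = 3·7. Bump = 24. G_4 = 23.

24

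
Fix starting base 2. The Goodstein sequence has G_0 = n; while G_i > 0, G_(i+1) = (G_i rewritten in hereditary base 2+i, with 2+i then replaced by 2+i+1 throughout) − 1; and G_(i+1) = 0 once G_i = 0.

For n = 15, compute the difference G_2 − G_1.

1172

(0) 15|_2 = 2^(2 + 1) + 2^2 + 2 + 1 ↦ 3^(3 + 1) + 3^3 + 3 + 1|_3 = 112 ⇒ 111
(1) 111|_3 = 3^(3 + 1) + 3^3 + 3 ↦ 4^(4 + 1) + 4^4 + 4|_4 = 1284 ⇒ 1283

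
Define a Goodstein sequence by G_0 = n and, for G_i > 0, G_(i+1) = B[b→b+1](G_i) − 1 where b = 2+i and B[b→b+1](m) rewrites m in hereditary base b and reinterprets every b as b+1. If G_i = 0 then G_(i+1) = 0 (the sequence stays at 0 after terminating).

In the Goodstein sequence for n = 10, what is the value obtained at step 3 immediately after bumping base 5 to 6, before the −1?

279936

G_0 = 10. HB_2(10) = 2^(2 + 1) + 2. Bump = 84. G_1 = 83.
G_1 = 83. HB_3(83) = 3^(3 + 1) + 2. Bump = 1026. G_2 = 1025.
G_2 = 1025. HB_4(1025) = 4^(4 + 1) + 1. Bump = 15626. G_3 = 15625.
G_3 = 15625. HB_5(15625) = 5^(5 + 1). Bump = 279936. G_4 = 279935.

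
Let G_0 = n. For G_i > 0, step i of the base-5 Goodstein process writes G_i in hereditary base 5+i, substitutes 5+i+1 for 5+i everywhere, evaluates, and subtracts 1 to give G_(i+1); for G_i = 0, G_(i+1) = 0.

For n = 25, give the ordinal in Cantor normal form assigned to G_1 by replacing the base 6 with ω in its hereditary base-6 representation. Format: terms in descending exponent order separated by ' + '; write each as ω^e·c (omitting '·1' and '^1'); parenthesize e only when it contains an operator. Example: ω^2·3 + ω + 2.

i=0: 25 = 5^2 (b=5); 5→6: 6^2 = 36; 36−1 = 35
i=1: 35 = 5·6 + 5 (b=6); 6→7: 5·7 + 5 = 40; 40−1 = 39

ω·5 + 5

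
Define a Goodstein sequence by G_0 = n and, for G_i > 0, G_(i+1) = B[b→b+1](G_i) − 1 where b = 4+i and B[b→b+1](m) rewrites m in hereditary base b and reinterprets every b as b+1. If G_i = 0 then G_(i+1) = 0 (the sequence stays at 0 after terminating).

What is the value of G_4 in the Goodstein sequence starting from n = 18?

[0] 18 ≡ 4^2 + 2 (base 4). Lift 5: 27. −1: 26.
[1] 26 ≡ 5^2 + 1 (base 5). Lift 6: 37. −1: 36.
[2] 36 ≡ 6^2 (base 6). Lift 7: 49. −1: 48.
[3] 48 ≡ 6·7 + 6 (base 7). Lift 8: 54. −1: 53.
[4] 53 ≡ 6·8 + 5 (base 8). Lift 9: 59. −1: 58.

53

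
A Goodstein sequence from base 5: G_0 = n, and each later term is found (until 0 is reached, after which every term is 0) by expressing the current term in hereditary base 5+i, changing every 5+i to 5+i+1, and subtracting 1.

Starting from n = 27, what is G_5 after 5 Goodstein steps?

75

[0] 27 ≡ 5^2 + 2 (base 5). Lift 6: 38. −1: 37.
[1] 37 ≡ 6^2 + 1 (base 6). Lift 7: 50. −1: 49.
[2] 49 ≡ 7^2 (base 7). Lift 8: 64. −1: 63.
[3] 63 ≡ 7·8 + 7 (base 8). Lift 9: 70. −1: 69.
[4] 69 ≡ 7·9 + 6 (base 9). Lift 10: 76. −1: 75.
[5] 75 ≡ 7·10 + 5 (base 10). Lift 11: 82. −1: 81.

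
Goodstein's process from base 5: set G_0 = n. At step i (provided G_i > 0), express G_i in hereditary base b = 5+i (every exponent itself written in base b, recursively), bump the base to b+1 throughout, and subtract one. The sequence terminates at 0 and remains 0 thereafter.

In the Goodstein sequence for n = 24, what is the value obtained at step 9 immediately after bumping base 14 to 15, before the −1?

50

G_0 = 24. HB_5(24) = 4·5 + 4. Bump = 28. G_1 = 27.
G_1 = 27. HB_6(27) = 4·6 + 3. Bump = 31. G_2 = 30.
G_2 = 30. HB_7(30) = 4·7 + 2. Bump = 34. G_3 = 33.
G_3 = 33. HB_8(33) = 4·8 + 1. Bump = 37. G_4 = 36.
G_4 = 36. HB_9(36) = 4·9. Bump = 40. G_5 = 39.
G_5 = 39. HB_10(39) = 3·10 + 9. Bump = 42. G_6 = 41.
G_6 = 41. HB_11(41) = 3·11 + 8. Bump = 44. G_7 = 43.
G_7 = 43. HB_12(43) = 3·12 + 7. Bump = 46. G_8 = 45.
G_8 = 45. HB_13(45) = 3·13 + 6. Bump = 48. G_9 = 47.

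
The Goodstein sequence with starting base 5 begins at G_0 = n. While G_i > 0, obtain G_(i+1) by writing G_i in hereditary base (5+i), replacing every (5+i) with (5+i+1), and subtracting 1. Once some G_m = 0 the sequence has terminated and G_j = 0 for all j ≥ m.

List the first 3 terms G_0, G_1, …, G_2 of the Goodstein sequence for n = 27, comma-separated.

27, 37, 49

27 —HB5→ 5^2 + 2 —bump→ 6^2 + 2 = 38 —(−1)→ 37
37 —HB6→ 6^2 + 1 —bump→ 7^2 + 1 = 50 —(−1)→ 49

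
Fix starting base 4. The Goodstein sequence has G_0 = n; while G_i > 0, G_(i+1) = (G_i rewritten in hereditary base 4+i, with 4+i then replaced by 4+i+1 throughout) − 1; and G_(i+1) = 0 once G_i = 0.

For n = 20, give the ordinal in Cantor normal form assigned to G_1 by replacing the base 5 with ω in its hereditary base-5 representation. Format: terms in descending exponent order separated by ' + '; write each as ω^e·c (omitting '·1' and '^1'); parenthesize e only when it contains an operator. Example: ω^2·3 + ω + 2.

ω^2 + 4

[0] 20 ≡ 4^2 + 4 (base 4). Lift 5: 30. −1: 29.
[1] 29 ≡ 5^2 + 4 (base 5). Lift 6: 40. −1: 39.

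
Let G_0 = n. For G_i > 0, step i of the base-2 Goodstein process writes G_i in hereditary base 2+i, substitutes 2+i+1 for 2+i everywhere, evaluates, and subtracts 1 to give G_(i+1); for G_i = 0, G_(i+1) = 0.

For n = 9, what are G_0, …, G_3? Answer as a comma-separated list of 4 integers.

9, 81, 1023, 9842

G_0 = 9. HB_2(9) = 2^(2 + 1) + 1. Bump = 82. G_1 = 81.
G_1 = 81. HB_3(81) = 3^(3 + 1). Bump = 1024. G_2 = 1023.
G_2 = 1023. HB_4(1023) = 3·4^4 + 3·4^3 + 3·4^2 + 3·4 + 3. Bump = 9843. G_3 = 9842.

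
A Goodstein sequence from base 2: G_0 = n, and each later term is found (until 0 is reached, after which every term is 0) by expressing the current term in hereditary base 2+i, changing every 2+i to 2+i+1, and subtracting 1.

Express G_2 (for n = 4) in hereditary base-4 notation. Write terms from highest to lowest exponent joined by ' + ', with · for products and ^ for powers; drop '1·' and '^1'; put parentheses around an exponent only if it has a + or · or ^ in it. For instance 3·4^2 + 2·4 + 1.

2·4^2 + 2·4 + 1

G_0 = 4. HB_2(4) = 2^2. Bump = 27. G_1 = 26.
G_1 = 26. HB_3(26) = 2·3^2 + 2·3 + 2. Bump = 42. G_2 = 41.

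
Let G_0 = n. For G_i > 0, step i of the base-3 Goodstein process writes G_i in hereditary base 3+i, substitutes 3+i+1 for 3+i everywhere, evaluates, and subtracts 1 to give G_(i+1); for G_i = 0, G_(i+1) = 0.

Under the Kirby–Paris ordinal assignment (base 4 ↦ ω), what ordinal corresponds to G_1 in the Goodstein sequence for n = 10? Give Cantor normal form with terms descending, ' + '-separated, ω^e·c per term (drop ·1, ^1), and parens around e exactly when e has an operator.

i=0: 10 = 3^2 + 1 (b=3); 3→4: 4^2 + 1 = 17; 17−1 = 16
i=1: 16 = 4^2 (b=4); 4→5: 5^2 = 25; 25−1 = 24

ω^2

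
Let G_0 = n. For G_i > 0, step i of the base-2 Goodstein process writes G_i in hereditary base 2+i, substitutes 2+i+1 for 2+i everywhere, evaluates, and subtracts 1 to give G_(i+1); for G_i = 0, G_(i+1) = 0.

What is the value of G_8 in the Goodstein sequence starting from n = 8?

20000000211

[0] 8 ≡ 2^(2 + 1) (base 2). Lift 3: 81. −1: 80.
[1] 80 ≡ 2·3^3 + 2·3^2 + 2·3 + 2 (base 3). Lift 4: 554. −1: 553.
[2] 553 ≡ 2·4^4 + 2·4^2 + 2·4 + 1 (base 4). Lift 5: 6311. −1: 6310.
[3] 6310 ≡ 2·5^5 + 2·5^2 + 2·5 (base 5). Lift 6: 93396. −1: 93395.
[4] 93395 ≡ 2·6^6 + 2·6^2 + 6 + 5 (base 6). Lift 7: 1647196. −1: 1647195.
[5] 1647195 ≡ 2·7^7 + 2·7^2 + 7 + 4 (base 7). Lift 8: 33554572. −1: 33554571.
[6] 33554571 ≡ 2·8^8 + 2·8^2 + 8 + 3 (base 8). Lift 9: 774841152. −1: 774841151.
[7] 774841151 ≡ 2·9^9 + 2·9^2 + 9 + 2 (base 9). Lift 10: 20000000212. −1: 20000000211.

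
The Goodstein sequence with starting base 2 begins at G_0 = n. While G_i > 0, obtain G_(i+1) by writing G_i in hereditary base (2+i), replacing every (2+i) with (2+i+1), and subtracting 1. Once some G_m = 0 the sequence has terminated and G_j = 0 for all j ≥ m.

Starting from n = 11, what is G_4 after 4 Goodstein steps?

279937

[0] 11 ≡ 2^(2 + 1) + 2 + 1 (base 2). Lift 3: 85. −1: 84.
[1] 84 ≡ 3^(3 + 1) + 3 (base 3). Lift 4: 1028. −1: 1027.
[2] 1027 ≡ 4^(4 + 1) + 3 (base 4). Lift 5: 15628. −1: 15627.
[3] 15627 ≡ 5^(5 + 1) + 2 (base 5). Lift 6: 279938. −1: 279937.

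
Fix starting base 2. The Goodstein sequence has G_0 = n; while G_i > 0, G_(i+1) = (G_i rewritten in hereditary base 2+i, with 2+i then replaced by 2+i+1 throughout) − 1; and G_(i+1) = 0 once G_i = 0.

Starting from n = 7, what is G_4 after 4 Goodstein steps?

step 0: 7 = 2^2 + 2 + 1; sub 3 for 2: 3^3 + 3 + 1; = 31; G_1 = 31−1 = 30
step 1: 30 = 3^3 + 3; sub 4 for 3: 4^4 + 4; = 260; G_2 = 260−1 = 259
step 2: 259 = 4^4 + 3; sub 5 for 4: 5^5 + 3; = 3128; G_3 = 3128−1 = 3127
step 3: 3127 = 5^5 + 2; sub 6 for 5: 6^6 + 2; = 46658; G_4 = 46658−1 = 46657

46657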